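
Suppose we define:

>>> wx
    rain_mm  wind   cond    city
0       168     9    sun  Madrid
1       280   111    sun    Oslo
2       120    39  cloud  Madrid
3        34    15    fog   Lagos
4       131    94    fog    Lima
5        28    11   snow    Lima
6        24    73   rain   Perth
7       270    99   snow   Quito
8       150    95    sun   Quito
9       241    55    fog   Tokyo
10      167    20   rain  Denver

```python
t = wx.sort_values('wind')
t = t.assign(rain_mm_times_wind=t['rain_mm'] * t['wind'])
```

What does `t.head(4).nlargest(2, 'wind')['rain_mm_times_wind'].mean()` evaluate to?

sort by wind:
    rain_mm  wind   cond    city
0       168     9    sun  Madrid
5        28    11   snow    Lima
3        34    15    fog   Lagos
10      167    20   rain  Denver
2       120    39  cloud  Madrid
9       241    55    fog   Tokyo
6        24    73   rain   Perth
4       131    94    fog    Lima
8       150    95    sun   Quito
7       270    99   snow   Quito
1       280   111    sun    Oslo
add column rain_mm_times_wind = t['rain_mm'] * t['wind']:
    rain_mm  wind   cond    city  rain_mm_times_wind
0       168     9    sun  Madrid                1512
5        28    11   snow    Lima                 308
3        34    15    fog   Lagos                 510
10      167    20   rain  Denver                3340
2       120    39  cloud  Madrid                4680
9       241    55    fog   Tokyo               13255
6        24    73   rain   Perth                1752
4       131    94    fog    Lima               12314
8       150    95    sun   Quito               14250
7       270    99   snow   Quito               26730
1       280   111    sun    Oslo               31080
take first 4 rows:
    rain_mm  wind  cond    city  rain_mm_times_wind
0       168     9   sun  Madrid                1512
5        28    11  snow    Lima                 308
3        34    15   fog   Lagos                 510
10      167    20  rain  Denver                3340
take 2 rows with largest wind:
    rain_mm  wind  cond    city  rain_mm_times_wind
10      167    20  rain  Denver                3340
3        34    15   fog   Lagos                 510
Hence 1925.0.

1925.0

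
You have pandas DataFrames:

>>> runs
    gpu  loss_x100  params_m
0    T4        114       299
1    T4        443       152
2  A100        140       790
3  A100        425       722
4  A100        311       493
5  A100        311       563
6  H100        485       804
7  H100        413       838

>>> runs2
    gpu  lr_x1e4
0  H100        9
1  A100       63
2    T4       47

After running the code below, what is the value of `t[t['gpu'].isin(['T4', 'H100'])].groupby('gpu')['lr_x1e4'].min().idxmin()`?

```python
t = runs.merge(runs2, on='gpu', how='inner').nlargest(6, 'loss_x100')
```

H100

merge on 'gpu' (how='inner') → 8 rows:
    gpu  loss_x100  params_m  lr_x1e4
0    T4        114       299       47
1    T4        443       152       47
2  A100        140       790       63
3  A100        425       722       63
4  A100        311       493       63
5  A100        311       563       63
6  H100        485       804        9
7  H100        413       838        9
take 6 rows with largest loss_x100:
    gpu  loss_x100  params_m  lr_x1e4
6  H100        485       804        9
1    T4        443       152       47
3  A100        425       722       63
7  H100        413       838        9
4  A100        311       493       63
5  A100        311       563       63
filter rows where gpu in ['T4', 'H100']:
    gpu  loss_x100  params_m  lr_x1e4
6  H100        485       804        9
1    T4        443       152       47
7  H100        413       838        9
group by gpu, min of lr_x1e4:
gpu
H100     9
T4      47
Name: lr_x1e4, dtype: int64
label with the smallest value → H100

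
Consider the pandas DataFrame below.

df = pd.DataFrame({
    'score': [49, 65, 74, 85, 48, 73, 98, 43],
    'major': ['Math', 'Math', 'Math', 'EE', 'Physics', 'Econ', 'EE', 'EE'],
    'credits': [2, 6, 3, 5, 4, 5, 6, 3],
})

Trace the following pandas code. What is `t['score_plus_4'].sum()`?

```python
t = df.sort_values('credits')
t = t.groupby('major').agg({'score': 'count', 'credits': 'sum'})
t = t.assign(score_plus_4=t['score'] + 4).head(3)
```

19

sort by credits:
   score    major  credits
0     49     Math        2
2     74     Math        3
7     43       EE        3
4     48  Physics        4
3     85       EE        5
5     73     Econ        5
1     65     Math        6
6     98       EE        6
group by major: count(score), sum(credits):
         score  credits
major                  
EE           3       14
Econ         1        5
Math         3       11
Physics      1        4
add column score_plus_4 = t['score'] + 4:
         score  credits  score_plus_4
major                                
EE           3       14             7
Econ         1        5             5
Math         3       11             7
Physics      1        4             5
take first 3 rows:
       score  credits  score_plus_4
major                              
EE         3       14             7
Econ       1        5             5
Math       3       11             7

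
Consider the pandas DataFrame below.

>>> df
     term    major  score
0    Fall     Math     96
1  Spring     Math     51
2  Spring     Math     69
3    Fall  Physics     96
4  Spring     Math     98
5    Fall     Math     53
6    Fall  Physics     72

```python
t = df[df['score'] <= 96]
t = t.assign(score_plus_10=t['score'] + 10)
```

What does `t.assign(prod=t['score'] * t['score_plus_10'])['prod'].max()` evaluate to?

filter rows where score <= 96:
     term    major  score
0    Fall     Math     96
1  Spring     Math     51
2  Spring     Math     69
3    Fall  Physics     96
5    Fall     Math     53
6    Fall  Physics     72
add column score_plus_10 = t['score'] + 10:
     term    major  score  score_plus_10
0    Fall     Math     96            106
1  Spring     Math     51             61
2  Spring     Math     69             79
3    Fall  Physics     96            106
5    Fall     Math     53             63
6    Fall  Physics     72             82
add column prod = t['score'] * t['score_plus_10']:
     term    major  score  score_plus_10   prod
0    Fall     Math     96            106  10176
1  Spring     Math     51             61   3111
2  Spring     Math     69             79   5451
3    Fall  Physics     96            106  10176
5    Fall     Math     53             63   3339
6    Fall  Physics     72             82   5904

10176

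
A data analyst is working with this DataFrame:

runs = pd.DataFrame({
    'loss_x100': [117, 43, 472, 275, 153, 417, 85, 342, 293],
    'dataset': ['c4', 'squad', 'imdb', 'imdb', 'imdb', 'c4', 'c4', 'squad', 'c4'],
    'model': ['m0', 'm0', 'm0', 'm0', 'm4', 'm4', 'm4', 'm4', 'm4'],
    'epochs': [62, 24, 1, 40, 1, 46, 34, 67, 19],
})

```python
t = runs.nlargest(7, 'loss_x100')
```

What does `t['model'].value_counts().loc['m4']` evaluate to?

4

take 7 rows with largest loss_x100:
   loss_x100 dataset model  epochs
2        472    imdb    m0       1
5        417      c4    m4      46
7        342   squad    m4      67
8        293      c4    m4      19
3        275    imdb    m0      40
4        153    imdb    m4       1
0        117      c4    m0      62
value_counts of model:
model
m4    4
m0    3
Name: count, dtype: int64
So loc['m4'] = 4.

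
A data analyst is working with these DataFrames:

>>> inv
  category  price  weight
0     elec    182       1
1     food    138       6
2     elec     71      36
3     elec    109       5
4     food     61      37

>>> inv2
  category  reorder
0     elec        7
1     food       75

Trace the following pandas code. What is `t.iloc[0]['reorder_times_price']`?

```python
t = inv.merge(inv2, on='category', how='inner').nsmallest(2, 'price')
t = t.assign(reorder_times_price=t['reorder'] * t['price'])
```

4575

merge on 'category' (how='inner') → 5 rows:
  category  price  weight  reorder
0     elec    182       1        7
1     food    138       6       75
2     elec     71      36        7
3     elec    109       5        7
4     food     61      37       75
take 2 rows with smallest price:
  category  price  weight  reorder
4     food     61      37       75
2     elec     71      36        7
add column reorder_times_price = t['reorder'] * t['price']:
  category  price  weight  reorder  reorder_times_price
4     food     61      37       75                 4575
2     elec     71      36        7                  497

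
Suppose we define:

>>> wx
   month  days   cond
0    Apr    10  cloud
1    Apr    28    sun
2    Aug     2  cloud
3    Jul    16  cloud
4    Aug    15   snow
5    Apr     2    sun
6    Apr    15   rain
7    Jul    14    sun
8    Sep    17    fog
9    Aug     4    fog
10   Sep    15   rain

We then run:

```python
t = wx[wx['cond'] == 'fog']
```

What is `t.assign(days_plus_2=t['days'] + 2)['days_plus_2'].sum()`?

filter rows where cond == 'fog':
  month  days cond
8   Sep    17  fog
9   Aug     4  fog
add column days_plus_2 = t['days'] + 2:
  month  days cond  days_plus_2
8   Sep    17  fog           19
9   Aug     4  fog            6
sum of column 'days_plus_2' → 25

25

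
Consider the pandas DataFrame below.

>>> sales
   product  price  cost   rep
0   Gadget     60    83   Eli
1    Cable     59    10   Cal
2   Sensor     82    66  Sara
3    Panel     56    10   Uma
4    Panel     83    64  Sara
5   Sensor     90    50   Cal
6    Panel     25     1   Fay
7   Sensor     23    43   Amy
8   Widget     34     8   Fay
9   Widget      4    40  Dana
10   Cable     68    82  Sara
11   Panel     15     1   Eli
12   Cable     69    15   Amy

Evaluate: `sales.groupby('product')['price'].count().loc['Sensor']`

group by product, count of price:
product
Cable     3
Gadget    1
Panel     4
Sensor    3
Widget    2
Name: price, dtype: int64
Taking the value at index 'Sensor' gives 3.

3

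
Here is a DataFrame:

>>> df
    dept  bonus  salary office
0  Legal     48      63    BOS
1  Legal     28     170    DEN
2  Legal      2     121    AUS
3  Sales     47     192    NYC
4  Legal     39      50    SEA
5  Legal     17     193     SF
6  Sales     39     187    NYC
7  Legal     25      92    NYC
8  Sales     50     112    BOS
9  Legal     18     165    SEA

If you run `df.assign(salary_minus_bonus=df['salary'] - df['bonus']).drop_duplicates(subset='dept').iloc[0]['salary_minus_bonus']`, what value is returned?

15

add column salary_minus_bonus = df['salary'] - df['bonus']:
    dept  bonus  salary office  salary_minus_bonus
0  Legal     48      63    BOS                  15
1  Legal     28     170    DEN                 142
2  Legal      2     121    AUS                 119
3  Sales     47     192    NYC                 145
4  Legal     39      50    SEA                  11
5  Legal     17     193     SF                 176
6  Sales     39     187    NYC                 148
7  Legal     25      92    NYC                  67
8  Sales     50     112    BOS                  62
9  Legal     18     165    SEA                 147
drop duplicate dept (keep=first):
    dept  bonus  salary office  salary_minus_bonus
0  Legal     48      63    BOS                  15
3  Sales     47     192    NYC                 145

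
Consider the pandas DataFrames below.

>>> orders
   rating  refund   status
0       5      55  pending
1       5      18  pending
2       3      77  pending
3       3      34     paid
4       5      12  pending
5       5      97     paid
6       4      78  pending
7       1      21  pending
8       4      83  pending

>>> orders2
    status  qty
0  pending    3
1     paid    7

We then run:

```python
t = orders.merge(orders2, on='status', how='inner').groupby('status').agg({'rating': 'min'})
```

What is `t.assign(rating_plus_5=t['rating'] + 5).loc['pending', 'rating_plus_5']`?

6

merge on 'status' (how='inner') → 9 rows:
   rating  refund   status  qty
0       5      55  pending    3
1       5      18  pending    3
2       3      77  pending    3
3       3      34     paid    7
4       5      12  pending    3
5       5      97     paid    7
6       4      78  pending    3
7       1      21  pending    3
8       4      83  pending    3
group by status, min of rating:
         rating
status         
paid          3
pending       1
add column rating_plus_5 = t['rating'] + 5:
         rating  rating_plus_5
status                        
paid          3              8
pending       1              6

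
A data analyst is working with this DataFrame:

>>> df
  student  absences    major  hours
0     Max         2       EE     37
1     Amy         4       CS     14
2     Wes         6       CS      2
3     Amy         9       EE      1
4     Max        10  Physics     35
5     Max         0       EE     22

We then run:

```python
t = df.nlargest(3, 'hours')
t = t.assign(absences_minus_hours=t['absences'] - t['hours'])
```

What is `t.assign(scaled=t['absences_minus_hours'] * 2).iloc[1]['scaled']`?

take 3 rows with largest hours:
  student  absences    major  hours
0     Max         2       EE     37
4     Max        10  Physics     35
5     Max         0       EE     22
add column absences_minus_hours = t['absences'] - t['hours']:
  student  absences    major  hours  absences_minus_hours
0     Max         2       EE     37                   -35
4     Max        10  Physics     35                   -25
5     Max         0       EE     22                   -22
add column scaled = t['absences_minus_hours'] * 2:
  student  absences    major  hours  absences_minus_hours  scaled
0     Max         2       EE     37                   -35     -70
4     Max        10  Physics     35                   -25     -50
5     Max         0       EE     22                   -22     -44
The value at position 1, column 'scaled' is -50.

-50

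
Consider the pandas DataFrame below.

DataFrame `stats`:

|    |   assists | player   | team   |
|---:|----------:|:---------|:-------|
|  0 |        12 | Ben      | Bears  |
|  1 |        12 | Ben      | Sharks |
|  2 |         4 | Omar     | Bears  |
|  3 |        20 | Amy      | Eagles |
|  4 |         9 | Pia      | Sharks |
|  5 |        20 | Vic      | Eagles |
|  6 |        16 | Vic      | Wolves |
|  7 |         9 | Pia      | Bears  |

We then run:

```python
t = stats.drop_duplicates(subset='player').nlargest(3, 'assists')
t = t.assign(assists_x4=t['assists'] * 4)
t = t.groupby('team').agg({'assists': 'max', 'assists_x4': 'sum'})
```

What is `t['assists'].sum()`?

drop duplicate player (keep=first):
   assists player    team
0       12    Ben   Bears
2        4   Omar   Bears
3       20    Amy  Eagles
4        9    Pia  Sharks
5       20    Vic  Eagles
take 3 rows with largest assists:
   assists player    team
3       20    Amy  Eagles
5       20    Vic  Eagles
0       12    Ben   Bears
add column assists_x4 = t['assists'] * 4:
   assists player    team  assists_x4
3       20    Amy  Eagles          80
5       20    Vic  Eagles          80
0       12    Ben   Bears          48
group by team: max(assists), sum(assists_x4):
        assists  assists_x4
team                       
Bears        12          48
Eagles       20         160
Reading off the sum of column 'assists', we get 32.

32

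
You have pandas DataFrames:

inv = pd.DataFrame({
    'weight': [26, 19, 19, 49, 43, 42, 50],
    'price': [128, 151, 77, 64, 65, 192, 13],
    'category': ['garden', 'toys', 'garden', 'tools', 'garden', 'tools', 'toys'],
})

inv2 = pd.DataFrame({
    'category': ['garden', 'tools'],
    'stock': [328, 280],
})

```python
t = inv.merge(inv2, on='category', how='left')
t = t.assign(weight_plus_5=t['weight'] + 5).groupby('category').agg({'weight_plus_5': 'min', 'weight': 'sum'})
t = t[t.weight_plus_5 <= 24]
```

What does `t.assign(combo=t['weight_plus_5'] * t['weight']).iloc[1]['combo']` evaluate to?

merge on 'category' (how='left') → 7 rows:
   weight  price category  stock
0      26    128   garden  328.0
1      19    151     toys    NaN
2      19     77   garden  328.0
3      49     64    tools  280.0
4      43     65   garden  328.0
5      42    192    tools  280.0
6      50     13     toys    NaN
add column weight_plus_5 = t['weight'] + 5:
   weight  price category  stock  weight_plus_5
0      26    128   garden  328.0             31
1      19    151     toys    NaN             24
2      19     77   garden  328.0             24
3      49     64    tools  280.0             54
4      43     65   garden  328.0             48
5      42    192    tools  280.0             47
6      50     13     toys    NaN             55
group by category: min(weight_plus_5), sum(weight):
          weight_plus_5  weight
category                       
garden               24      88
tools                47      91
toys                 24      69
filter rows where weight_plus_5 <= 24:
          weight_plus_5  weight
category                       
garden               24      88
toys                 24      69
add column combo = t['weight_plus_5'] * t['weight']:
          weight_plus_5  weight  combo
category                              
garden               24      88   2112
toys                 24      69   1656

1656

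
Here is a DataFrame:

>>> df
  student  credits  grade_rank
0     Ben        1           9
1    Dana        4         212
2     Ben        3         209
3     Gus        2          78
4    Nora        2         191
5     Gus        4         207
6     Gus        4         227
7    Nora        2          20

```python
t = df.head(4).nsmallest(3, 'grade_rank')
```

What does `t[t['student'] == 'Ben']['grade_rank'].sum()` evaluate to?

218

take first 4 rows:
  student  credits  grade_rank
0     Ben        1           9
1    Dana        4         212
2     Ben        3         209
3     Gus        2          78
take 3 rows with smallest grade_rank:
  student  credits  grade_rank
0     Ben        1           9
3     Gus        2          78
2     Ben        3         209
filter rows where student == 'Ben':
  student  credits  grade_rank
0     Ben        1           9
2     Ben        3         209
Hence 218.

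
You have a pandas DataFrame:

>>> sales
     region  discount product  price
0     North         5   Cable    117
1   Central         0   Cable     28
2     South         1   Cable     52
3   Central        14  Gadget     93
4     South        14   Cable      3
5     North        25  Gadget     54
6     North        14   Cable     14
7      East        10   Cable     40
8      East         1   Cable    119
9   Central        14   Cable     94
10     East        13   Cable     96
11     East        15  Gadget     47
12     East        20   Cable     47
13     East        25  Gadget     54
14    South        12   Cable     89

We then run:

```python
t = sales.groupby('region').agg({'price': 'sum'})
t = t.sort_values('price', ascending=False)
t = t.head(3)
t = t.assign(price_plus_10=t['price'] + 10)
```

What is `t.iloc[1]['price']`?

215

group by region, sum of price:
         price
region        
Central    215
East       403
North      185
South      144
sort by price descending:
         price
region        
East       403
Central    215
North      185
South      144
take first 3 rows:
         price
region        
East       403
Central    215
North      185
add column price_plus_10 = t['price'] + 10:
         price  price_plus_10
region                       
East       403            413
Central    215            225
North      185            195
Reading off the value at position 1, column 'price', we get 215.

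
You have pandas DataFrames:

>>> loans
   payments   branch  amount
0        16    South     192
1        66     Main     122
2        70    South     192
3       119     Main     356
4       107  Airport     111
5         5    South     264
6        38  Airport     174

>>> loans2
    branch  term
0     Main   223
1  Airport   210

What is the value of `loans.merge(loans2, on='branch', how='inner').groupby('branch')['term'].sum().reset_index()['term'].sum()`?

866

merge on 'branch' (how='inner') → 4 rows:
   payments   branch  amount  term
0        66     Main     122   223
1       119     Main     356   223
2       107  Airport     111   210
3        38  Airport     174   210
group by branch, sum of term:
branch
Airport    420
Main       446
Name: term, dtype: int64
reset_index():
    branch  term
0  Airport   420
1     Main   446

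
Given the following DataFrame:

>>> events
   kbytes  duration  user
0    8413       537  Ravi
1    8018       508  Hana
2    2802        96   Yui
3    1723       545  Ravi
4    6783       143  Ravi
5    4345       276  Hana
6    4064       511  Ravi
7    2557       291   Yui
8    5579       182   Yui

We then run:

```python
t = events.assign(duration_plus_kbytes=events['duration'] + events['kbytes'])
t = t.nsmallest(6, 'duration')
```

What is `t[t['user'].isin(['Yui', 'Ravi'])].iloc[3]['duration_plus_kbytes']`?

add column duration_plus_kbytes = events['duration'] + events['kbytes']:
   kbytes  duration  user  duration_plus_kbytes
0    8413       537  Ravi                  8950
1    8018       508  Hana                  8526
2    2802        96   Yui                  2898
3    1723       545  Ravi                  2268
4    6783       143  Ravi                  6926
5    4345       276  Hana                  4621
6    4064       511  Ravi                  4575
7    2557       291   Yui                  2848
8    5579       182   Yui                  5761
take 6 rows with smallest duration:
   kbytes  duration  user  duration_plus_kbytes
2    2802        96   Yui                  2898
4    6783       143  Ravi                  6926
8    5579       182   Yui                  5761
5    4345       276  Hana                  4621
7    2557       291   Yui                  2848
1    8018       508  Hana                  8526
filter rows where user in ['Yui', 'Ravi']:
   kbytes  duration  user  duration_plus_kbytes
2    2802        96   Yui                  2898
4    6783       143  Ravi                  6926
8    5579       182   Yui                  5761
7    2557       291   Yui                  2848
Reading off the value at position 3, column 'duration_plus_kbytes', we get 2848.

2848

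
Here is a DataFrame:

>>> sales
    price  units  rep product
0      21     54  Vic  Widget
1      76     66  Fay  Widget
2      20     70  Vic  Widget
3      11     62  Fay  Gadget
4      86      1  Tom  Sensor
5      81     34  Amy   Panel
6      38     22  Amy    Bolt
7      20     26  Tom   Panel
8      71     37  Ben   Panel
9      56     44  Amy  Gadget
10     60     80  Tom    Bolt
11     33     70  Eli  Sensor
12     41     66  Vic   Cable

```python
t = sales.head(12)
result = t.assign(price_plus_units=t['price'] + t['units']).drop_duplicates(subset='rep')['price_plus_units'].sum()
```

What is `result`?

take first 12 rows:
    price  units  rep product
0      21     54  Vic  Widget
1      76     66  Fay  Widget
2      20     70  Vic  Widget
3      11     62  Fay  Gadget
4      86      1  Tom  Sensor
5      81     34  Amy   Panel
6      38     22  Amy    Bolt
7      20     26  Tom   Panel
8      71     37  Ben   Panel
9      56     44  Amy  Gadget
10     60     80  Tom    Bolt
11     33     70  Eli  Sensor
add column price_plus_units = t['price'] + t['units']:
    price  units  rep product  price_plus_units
0      21     54  Vic  Widget                75
1      76     66  Fay  Widget               142
2      20     70  Vic  Widget                90
3      11     62  Fay  Gadget                73
4      86      1  Tom  Sensor                87
5      81     34  Amy   Panel               115
6      38     22  Amy    Bolt                60
7      20     26  Tom   Panel                46
8      71     37  Ben   Panel               108
9      56     44  Amy  Gadget               100
10     60     80  Tom    Bolt               140
11     33     70  Eli  Sensor               103
drop duplicate rep (keep=first):
    price  units  rep product  price_plus_units
0      21     54  Vic  Widget                75
1      76     66  Fay  Widget               142
4      86      1  Tom  Sensor                87
5      81     34  Amy   Panel               115
8      71     37  Ben   Panel               108
11     33     70  Eli  Sensor               103

630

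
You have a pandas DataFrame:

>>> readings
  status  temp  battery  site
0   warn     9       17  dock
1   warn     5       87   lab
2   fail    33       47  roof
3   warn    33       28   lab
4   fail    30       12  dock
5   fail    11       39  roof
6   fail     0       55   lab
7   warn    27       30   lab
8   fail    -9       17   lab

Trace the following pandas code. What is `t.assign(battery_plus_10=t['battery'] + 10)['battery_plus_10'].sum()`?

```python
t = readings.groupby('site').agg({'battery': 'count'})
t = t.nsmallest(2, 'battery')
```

24

group by site, count of battery:
      battery
site         
dock        2
lab         5
roof        2
take 2 rows with smallest battery:
      battery
site         
dock        2
roof        2
add column battery_plus_10 = t['battery'] + 10:
      battery  battery_plus_10
site                          
dock        2               12
roof        2               12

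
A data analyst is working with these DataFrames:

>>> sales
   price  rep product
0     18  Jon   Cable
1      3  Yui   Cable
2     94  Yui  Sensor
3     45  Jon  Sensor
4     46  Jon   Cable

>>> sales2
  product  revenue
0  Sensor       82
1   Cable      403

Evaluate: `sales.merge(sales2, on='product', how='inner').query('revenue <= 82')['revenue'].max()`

merge on 'product' (how='inner') → 5 rows:
   price  rep product  revenue
0     18  Jon   Cable      403
1      3  Yui   Cable      403
2     94  Yui  Sensor       82
3     45  Jon  Sensor       82
4     46  Jon   Cable      403
filter rows where revenue <= 82:
   price  rep product  revenue
2     94  Yui  Sensor       82
3     45  Jon  Sensor       82

82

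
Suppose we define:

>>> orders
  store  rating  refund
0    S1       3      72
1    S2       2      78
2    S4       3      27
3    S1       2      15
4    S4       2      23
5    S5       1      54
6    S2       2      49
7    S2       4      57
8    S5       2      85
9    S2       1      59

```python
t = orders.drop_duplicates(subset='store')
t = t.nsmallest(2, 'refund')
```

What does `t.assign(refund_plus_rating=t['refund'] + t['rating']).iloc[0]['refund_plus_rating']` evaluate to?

drop duplicate store (keep=first):
  store  rating  refund
0    S1       3      72
1    S2       2      78
2    S4       3      27
5    S5       1      54
take 2 rows with smallest refund:
  store  rating  refund
2    S4       3      27
5    S5       1      54
add column refund_plus_rating = t['refund'] + t['rating']:
  store  rating  refund  refund_plus_rating
2    S4       3      27                  30
5    S5       1      54                  55
Reading off the value at position 0, column 'refund_plus_rating', we get 30.

30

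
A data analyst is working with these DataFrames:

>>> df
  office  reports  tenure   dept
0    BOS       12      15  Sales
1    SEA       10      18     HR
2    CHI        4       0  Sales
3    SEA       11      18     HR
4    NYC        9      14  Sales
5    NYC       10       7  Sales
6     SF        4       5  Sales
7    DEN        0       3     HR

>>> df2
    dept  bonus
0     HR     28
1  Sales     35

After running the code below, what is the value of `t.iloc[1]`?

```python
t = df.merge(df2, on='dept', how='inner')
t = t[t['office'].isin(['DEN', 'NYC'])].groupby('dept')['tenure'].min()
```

7

merge on 'dept' (how='inner') → 8 rows:
  office  reports  tenure   dept  bonus
0    BOS       12      15  Sales     35
1    SEA       10      18     HR     28
2    CHI        4       0  Sales     35
3    SEA       11      18     HR     28
4    NYC        9      14  Sales     35
5    NYC       10       7  Sales     35
6     SF        4       5  Sales     35
7    DEN        0       3     HR     28
filter rows where office in ['DEN', 'NYC']:
  office  reports  tenure   dept  bonus
4    NYC        9      14  Sales     35
5    NYC       10       7  Sales     35
7    DEN        0       3     HR     28
group by dept, min of tenure:
dept
HR       3
Sales    7
Name: tenure, dtype: int64
value at position 1 → 7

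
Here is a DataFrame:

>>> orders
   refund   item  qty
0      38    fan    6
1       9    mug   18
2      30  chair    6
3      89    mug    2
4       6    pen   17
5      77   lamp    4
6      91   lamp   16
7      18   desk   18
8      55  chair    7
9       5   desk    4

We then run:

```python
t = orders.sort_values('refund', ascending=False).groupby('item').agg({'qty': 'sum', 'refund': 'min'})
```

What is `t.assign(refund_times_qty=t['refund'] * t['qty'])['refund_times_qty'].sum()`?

sort by refund descending:
   refund   item  qty
6      91   lamp   16
3      89    mug    2
5      77   lamp    4
8      55  chair    7
0      38    fan    6
2      30  chair    6
7      18   desk   18
1       9    mug   18
4       6    pen   17
9       5   desk    4
group by item: sum(qty), min(refund):
       qty  refund
item              
chair   13      30
desk    22       5
fan      6      38
lamp    20      77
mug     20       9
pen     17       6
add column refund_times_qty = t['refund'] * t['qty']:
       qty  refund  refund_times_qty
item                                
chair   13      30               390
desk    22       5               110
fan      6      38               228
lamp    20      77              1540
mug     20       9               180
pen     17       6               102
Hence 2550.

2550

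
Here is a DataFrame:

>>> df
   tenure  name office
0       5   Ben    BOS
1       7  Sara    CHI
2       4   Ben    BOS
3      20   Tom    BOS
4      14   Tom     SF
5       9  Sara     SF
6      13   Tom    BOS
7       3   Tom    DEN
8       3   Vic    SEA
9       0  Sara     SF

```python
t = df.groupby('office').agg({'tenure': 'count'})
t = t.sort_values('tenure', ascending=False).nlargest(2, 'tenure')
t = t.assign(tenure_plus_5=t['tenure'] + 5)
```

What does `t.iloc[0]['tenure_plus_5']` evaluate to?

group by office, count of tenure:
        tenure
office        
BOS          4
CHI          1
DEN          1
SEA          1
SF           3
sort by tenure descending:
        tenure
office        
BOS          4
SF           3
CHI          1
DEN          1
SEA          1
take 2 rows with largest tenure:
        tenure
office        
BOS          4
SF           3
add column tenure_plus_5 = t['tenure'] + 5:
        tenure  tenure_plus_5
office                       
BOS          4              9
SF           3              8
So iloc[0]['tenure_plus_5'] = 9.

9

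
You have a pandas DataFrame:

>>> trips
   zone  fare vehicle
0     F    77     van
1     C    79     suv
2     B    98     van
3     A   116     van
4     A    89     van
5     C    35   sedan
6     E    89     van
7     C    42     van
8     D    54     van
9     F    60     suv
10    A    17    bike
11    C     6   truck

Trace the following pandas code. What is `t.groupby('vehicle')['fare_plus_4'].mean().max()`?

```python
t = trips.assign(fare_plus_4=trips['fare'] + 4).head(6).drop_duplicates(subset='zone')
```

add column fare_plus_4 = trips['fare'] + 4:
   zone  fare vehicle  fare_plus_4
0     F    77     van           81
1     C    79     suv           83
2     B    98     van          102
3     A   116     van          120
4     A    89     van           93
5     C    35   sedan           39
6     E    89     van           93
7     C    42     van           46
8     D    54     van           58
9     F    60     suv           64
10    A    17    bike           21
11    C     6   truck           10
take first 6 rows:
  zone  fare vehicle  fare_plus_4
0    F    77     van           81
1    C    79     suv           83
2    B    98     van          102
3    A   116     van          120
4    A    89     van           93
5    C    35   sedan           39
drop duplicate zone (keep=first):
  zone  fare vehicle  fare_plus_4
0    F    77     van           81
1    C    79     suv           83
2    B    98     van          102
3    A   116     van          120
group by vehicle, mean of fare_plus_4:
vehicle
suv     83.0
van    101.0
Name: fare_plus_4, dtype: float64

101.0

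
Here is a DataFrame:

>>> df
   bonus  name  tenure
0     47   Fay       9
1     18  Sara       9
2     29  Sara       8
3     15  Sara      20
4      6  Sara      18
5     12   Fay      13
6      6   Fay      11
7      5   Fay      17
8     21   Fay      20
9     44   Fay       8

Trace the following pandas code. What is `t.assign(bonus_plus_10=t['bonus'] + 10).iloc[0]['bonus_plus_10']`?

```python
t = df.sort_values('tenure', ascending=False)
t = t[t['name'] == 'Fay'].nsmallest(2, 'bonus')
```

15

sort by tenure descending:
   bonus  name  tenure
3     15  Sara      20
8     21   Fay      20
4      6  Sara      18
7      5   Fay      17
5     12   Fay      13
6      6   Fay      11
0     47   Fay       9
1     18  Sara       9
2     29  Sara       8
9     44   Fay       8
filter rows where name == 'Fay':
   bonus name  tenure
8     21  Fay      20
7      5  Fay      17
5     12  Fay      13
6      6  Fay      11
0     47  Fay       9
9     44  Fay       8
take 2 rows with smallest bonus:
   bonus name  tenure
7      5  Fay      17
6      6  Fay      11
add column bonus_plus_10 = t['bonus'] + 10:
   bonus name  tenure  bonus_plus_10
7      5  Fay      17             15
6      6  Fay      11             16
Then the value at position 0, column 'bonus_plus_10': 15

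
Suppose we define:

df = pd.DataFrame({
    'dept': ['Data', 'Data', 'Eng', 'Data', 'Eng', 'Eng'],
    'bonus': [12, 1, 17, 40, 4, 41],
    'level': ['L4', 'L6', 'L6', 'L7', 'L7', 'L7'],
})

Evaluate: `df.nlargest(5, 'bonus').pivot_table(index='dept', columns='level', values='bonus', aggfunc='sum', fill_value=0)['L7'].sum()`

85

take 5 rows with largest bonus:
   dept  bonus level
5   Eng     41    L7
3  Data     40    L7
2   Eng     17    L6
0  Data     12    L4
4   Eng      4    L7
pivot: rows=dept, cols=level, sum(bonus):
level  L4  L6  L7
dept             
Data   12   0  40
Eng     0  17  45
Finally, sum of column 'L7' = 85.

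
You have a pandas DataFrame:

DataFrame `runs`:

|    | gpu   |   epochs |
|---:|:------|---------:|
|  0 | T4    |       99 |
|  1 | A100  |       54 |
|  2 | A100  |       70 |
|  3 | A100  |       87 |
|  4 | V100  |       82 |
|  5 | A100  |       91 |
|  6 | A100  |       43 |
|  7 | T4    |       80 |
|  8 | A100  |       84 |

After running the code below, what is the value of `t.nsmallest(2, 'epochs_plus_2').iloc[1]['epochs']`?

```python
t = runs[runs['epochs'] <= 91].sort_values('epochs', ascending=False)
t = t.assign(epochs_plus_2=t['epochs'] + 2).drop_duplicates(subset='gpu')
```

82

filter rows where epochs <= 91:
    gpu  epochs
1  A100      54
2  A100      70
3  A100      87
4  V100      82
5  A100      91
6  A100      43
7    T4      80
8  A100      84
sort by epochs descending:
    gpu  epochs
5  A100      91
3  A100      87
8  A100      84
4  V100      82
7    T4      80
2  A100      70
1  A100      54
6  A100      43
add column epochs_plus_2 = t['epochs'] + 2:
    gpu  epochs  epochs_plus_2
5  A100      91             93
3  A100      87             89
8  A100      84             86
4  V100      82             84
7    T4      80             82
2  A100      70             72
1  A100      54             56
6  A100      43             45
drop duplicate gpu (keep=first):
    gpu  epochs  epochs_plus_2
5  A100      91             93
4  V100      82             84
7    T4      80             82
take 2 rows with smallest epochs_plus_2:
    gpu  epochs  epochs_plus_2
7    T4      80             82
4  V100      82             84
Finally, value at position 1, column 'epochs' = 82.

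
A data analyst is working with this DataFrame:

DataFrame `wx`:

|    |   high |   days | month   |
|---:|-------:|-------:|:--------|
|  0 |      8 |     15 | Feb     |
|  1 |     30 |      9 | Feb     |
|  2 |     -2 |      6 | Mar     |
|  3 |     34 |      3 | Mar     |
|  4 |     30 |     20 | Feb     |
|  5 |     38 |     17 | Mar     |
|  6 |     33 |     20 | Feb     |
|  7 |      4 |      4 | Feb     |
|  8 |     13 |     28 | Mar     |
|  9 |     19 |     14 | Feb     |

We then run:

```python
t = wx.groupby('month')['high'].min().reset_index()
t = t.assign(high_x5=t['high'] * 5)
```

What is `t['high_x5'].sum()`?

group by month, min of high:
month
Feb    4
Mar   -2
Name: high, dtype: int64
reset_index():
  month  high
0   Feb     4
1   Mar    -2
add column high_x5 = t['high'] * 5:
  month  high  high_x5
0   Feb     4       20
1   Mar    -2      -10
sum of column 'high_x5' → 10

10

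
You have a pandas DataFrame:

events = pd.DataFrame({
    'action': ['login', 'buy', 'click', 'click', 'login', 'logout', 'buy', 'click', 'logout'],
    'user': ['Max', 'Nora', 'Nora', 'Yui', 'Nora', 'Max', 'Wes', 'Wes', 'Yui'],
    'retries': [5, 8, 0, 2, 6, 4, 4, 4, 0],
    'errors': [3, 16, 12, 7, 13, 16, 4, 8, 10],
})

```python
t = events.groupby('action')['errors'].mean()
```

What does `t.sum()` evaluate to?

40.0

group by action, mean of errors:
action
buy       10.0
click      9.0
login      8.0
logout    13.0
Name: errors, dtype: float64
Taking the sum of the resulting series gives 40.0.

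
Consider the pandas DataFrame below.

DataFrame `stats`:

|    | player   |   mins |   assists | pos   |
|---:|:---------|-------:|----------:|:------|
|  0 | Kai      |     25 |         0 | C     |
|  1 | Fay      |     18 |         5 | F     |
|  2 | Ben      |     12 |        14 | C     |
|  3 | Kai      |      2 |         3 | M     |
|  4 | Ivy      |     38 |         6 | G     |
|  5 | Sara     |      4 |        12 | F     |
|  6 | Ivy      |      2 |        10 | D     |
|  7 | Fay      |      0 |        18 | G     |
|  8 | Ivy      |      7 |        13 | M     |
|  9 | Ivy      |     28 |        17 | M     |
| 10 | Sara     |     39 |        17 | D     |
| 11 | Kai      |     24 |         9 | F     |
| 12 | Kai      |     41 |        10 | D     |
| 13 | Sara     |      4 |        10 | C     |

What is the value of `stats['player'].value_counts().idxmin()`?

Ben

value_counts of player:
player
Kai     4
Ivy     4
Sara    3
Fay     2
Ben     1
Name: count, dtype: int64
So idxmin() = Ben.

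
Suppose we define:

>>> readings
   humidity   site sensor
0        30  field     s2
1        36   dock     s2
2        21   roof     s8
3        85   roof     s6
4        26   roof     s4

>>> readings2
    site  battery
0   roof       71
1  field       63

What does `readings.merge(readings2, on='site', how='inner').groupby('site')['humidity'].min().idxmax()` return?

merge on 'site' (how='inner') → 4 rows:
   humidity   site sensor  battery
0        30  field     s2       63
1        21   roof     s8       71
2        85   roof     s6       71
3        26   roof     s4       71
group by site, min of humidity:
site
field    30
roof     21
Name: humidity, dtype: int64
Finally, label with the largest value = field.

field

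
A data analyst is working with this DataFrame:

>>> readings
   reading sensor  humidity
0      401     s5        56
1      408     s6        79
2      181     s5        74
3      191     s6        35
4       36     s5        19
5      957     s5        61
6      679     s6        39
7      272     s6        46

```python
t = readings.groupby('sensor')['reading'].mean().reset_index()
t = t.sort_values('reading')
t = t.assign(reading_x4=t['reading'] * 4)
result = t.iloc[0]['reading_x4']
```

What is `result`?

group by sensor, mean of reading:
sensor
s5    393.75
s6    387.50
Name: reading, dtype: float64
reset_index():
  sensor  reading
0     s5   393.75
1     s6   387.50
sort by reading:
  sensor  reading
1     s6   387.50
0     s5   393.75
add column reading_x4 = t['reading'] * 4:
  sensor  reading  reading_x4
1     s6   387.50      1550.0
0     s5   393.75      1575.0
Reading off the value at position 0, column 'reading_x4', we get 1550.0.

1550.0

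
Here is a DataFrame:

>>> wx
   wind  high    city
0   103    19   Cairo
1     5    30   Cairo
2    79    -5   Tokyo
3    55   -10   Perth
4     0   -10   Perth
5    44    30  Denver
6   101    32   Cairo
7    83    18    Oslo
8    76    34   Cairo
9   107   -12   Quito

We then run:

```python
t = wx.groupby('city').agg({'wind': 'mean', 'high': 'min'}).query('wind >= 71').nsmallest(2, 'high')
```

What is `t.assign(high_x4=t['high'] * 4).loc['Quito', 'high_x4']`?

-48

group by city: mean(wind), min(high):
          wind  high
city                
Cairo    71.25    19
Denver   44.00    30
Oslo     83.00    18
Perth    27.50   -10
Quito   107.00   -12
Tokyo    79.00    -5
filter rows where wind >= 71:
         wind  high
city               
Cairo   71.25    19
Oslo    83.00    18
Quito  107.00   -12
Tokyo   79.00    -5
take 2 rows with smallest high:
        wind  high
city              
Quito  107.0   -12
Tokyo   79.0    -5
add column high_x4 = t['high'] * 4:
        wind  high  high_x4
city                       
Quito  107.0   -12      -48
Tokyo   79.0    -5      -20
The value at row 'Quito', column 'high_x4' is -48.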